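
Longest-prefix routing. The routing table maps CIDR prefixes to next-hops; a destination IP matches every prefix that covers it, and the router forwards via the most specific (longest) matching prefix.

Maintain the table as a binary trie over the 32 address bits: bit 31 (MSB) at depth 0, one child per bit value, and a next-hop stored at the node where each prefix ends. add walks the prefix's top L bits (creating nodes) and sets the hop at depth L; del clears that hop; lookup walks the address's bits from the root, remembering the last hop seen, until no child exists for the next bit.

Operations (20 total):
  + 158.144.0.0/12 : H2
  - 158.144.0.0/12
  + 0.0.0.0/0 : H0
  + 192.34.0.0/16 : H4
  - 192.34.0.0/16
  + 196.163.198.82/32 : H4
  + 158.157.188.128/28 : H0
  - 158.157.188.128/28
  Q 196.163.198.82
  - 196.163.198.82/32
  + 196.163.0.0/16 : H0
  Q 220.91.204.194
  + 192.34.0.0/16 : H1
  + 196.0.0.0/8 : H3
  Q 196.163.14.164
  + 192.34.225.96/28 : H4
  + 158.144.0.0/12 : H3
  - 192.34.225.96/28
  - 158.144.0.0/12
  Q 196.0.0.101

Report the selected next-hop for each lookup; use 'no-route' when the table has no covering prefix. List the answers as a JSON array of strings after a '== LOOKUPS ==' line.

Trace:
  + 158.144.0.0/12 (H2) depth=12
  del 158.144.0.0/12 (clear depth 12)
  + 0.0.0.0/0 (H0) depth=0
  + 192.34.0.0/16 (H4) depth=16
  del 192.34.0.0/16 (clear depth 16)
  + 196.163.198.82/32 (H4) depth=32
  + 158.157.188.128/28 (H0) depth=28
  del 158.157.188.128/28 (clear depth 28)
  ? 196.163.198.82  path d0:H0→d1:-→d2:-→d3:-→d4:-→d5:-→d6:-→d7:-→d8:-→d9:-→d10:-→d11:-→d12:-→d13:-→d14:-→d15:-→d16:-→d17:-→d18:-→d19:-→d20:-→d21:-→d22:-→d23:-→d24:-→d25:-→d26:-→d27:-→d28:-→d29:-→d30:-→d31:-→d32:H4  best=H4
  del 196.163.198.82/32 (clear depth 32)
  + 196.163.0.0/16 (H0) depth=16
  ? 220.91.204.194  path d0:H0→d1:-→d2:-→d3:-  best=H0
  + 192.34.0.0/16 (H1) depth=16
  + 196.0.0.0/8 (H3) depth=8
  ? 196.163.14.164  path d0:H0→d1:-→d2:-→d3:-→d4:-→d5:-→d6:-→d7:-→d8:H3→d9:-→d10:-→d11:-→d12:-→d13:-→d14:-→d15:-→d16:H0  best=H0
  + 192.34.225.96/28 (H4) depth=28
  + 158.144.0.0/12 (H3) depth=12
  del 192.34.225.96/28 (clear depth 28)
  del 158.144.0.0/12 (clear depth 12)
  ? 196.0.0.101  path d0:H0→d1:-→d2:-→d3:-→d4:-→d5:-→d6:-→d7:-→d8:H3  best=H3

== LOOKUPS ==
["H4","H0","H0","H3"]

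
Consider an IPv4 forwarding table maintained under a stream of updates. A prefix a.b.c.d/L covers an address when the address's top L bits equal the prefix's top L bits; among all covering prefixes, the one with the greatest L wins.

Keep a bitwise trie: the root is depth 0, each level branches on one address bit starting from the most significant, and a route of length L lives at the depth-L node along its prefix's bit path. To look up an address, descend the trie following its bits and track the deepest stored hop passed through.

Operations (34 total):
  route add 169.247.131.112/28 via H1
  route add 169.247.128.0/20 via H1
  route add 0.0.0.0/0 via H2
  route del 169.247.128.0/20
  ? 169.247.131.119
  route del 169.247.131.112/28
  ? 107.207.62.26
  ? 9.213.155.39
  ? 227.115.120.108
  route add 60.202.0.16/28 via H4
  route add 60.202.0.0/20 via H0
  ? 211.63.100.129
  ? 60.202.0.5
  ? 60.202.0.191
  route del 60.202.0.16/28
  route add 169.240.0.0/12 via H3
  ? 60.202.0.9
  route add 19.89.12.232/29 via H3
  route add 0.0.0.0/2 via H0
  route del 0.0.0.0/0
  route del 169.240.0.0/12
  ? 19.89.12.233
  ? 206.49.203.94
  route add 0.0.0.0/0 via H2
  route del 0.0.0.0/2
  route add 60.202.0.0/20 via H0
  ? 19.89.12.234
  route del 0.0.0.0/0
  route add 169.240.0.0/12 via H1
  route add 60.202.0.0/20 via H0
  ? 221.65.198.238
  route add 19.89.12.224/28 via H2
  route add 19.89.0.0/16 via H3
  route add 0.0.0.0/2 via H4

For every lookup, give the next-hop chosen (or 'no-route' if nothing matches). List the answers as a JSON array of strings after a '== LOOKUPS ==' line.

Apply in order:
  + 169.247.131.112/28 (H1) depth=28
  + 169.247.128.0/20 (H1) depth=20
  + 0.0.0.0/0 (H2) depth=0
  del 169.247.128.0/20 (clear depth 20)
  lookup 169.247.131.119: bits 1010100111110111100000110111 walk d0:H2→d1:-→d2:-→d3:-→d4:-→d5:-→d6:-→d7:-→d8:-→d9:-→d10:-→d11:-→d12:-→d13:-→d14:-→d15:-→d16:-→d17:-→d18:-→d19:-→d20:-→d21:-→d22:-→d23:-→d24:-→d25:-→d26:-→d27:-→d28:H1 -> H1
  del 169.247.131.112/28 (clear depth 28)
  lookup 107.207.62.26: bits ε walk d0:H2 -> H2
  lookup 9.213.155.39: bits ε walk d0:H2 -> H2
  lookup 227.115.120.108: bits 1 walk d0:H2→d1:- -> H2
  + 60.202.0.16/28 (H4) depth=28
  + 60.202.0.0/20 (H0) depth=20
  lookup 211.63.100.129: bits 1 walk d0:H2→d1:- -> H2
  lookup 60.202.0.5: bits 001111001100101000000000000 walk d0:H2→d1:-→d2:-→d3:-→d4:-→d5:-→d6:-→d7:-→d8:-→d9:-→d10:-→d11:-→d12:-→d13:-→d14:-→d15:-→d16:-→d17:-→d18:-→d19:-→d20:H0→d21:-→d22:-→d23:-→d24:-→d25:-→d26:-→d27:- -> H0
  lookup 60.202.0.191: bits 001111001100101000000000 walk d0:H2→d1:-→d2:-→d3:-→d4:-→d5:-→d6:-→d7:-→d8:-→d9:-→d10:-→d11:-→d12:-→d13:-→d14:-→d15:-→d16:-→d17:-→d18:-→d19:-→d20:H0→d21:-→d22:-→d23:-→d24:- -> H0
  del 60.202.0.16/28 (clear depth 28)
  + 169.240.0.0/12 (H3) depth=12
  lookup 60.202.0.9: bits 001111001100101000000000000 walk d0:H2→d1:-→d2:-→d3:-→d4:-→d5:-→d6:-→d7:-→d8:-→d9:-→d10:-→d11:-→d12:-→d13:-→d14:-→d15:-→d16:-→d17:-→d18:-→d19:-→d20:H0→d21:-→d22:-→d23:-→d24:-→d25:-→d26:-→d27:- -> H0
  + 19.89.12.232/29 (H3) depth=29
  + 0.0.0.0/2 (H0) depth=2
  del 0.0.0.0/0 (clear depth 0)
  del 169.240.0.0/12 (clear depth 12)
  lookup 19.89.12.233: bits 00010011010110010000110011101 walk d0:-→d1:-→d2:H0→d3:-→d4:-→d5:-→d6:-→d7:-→d8:-→d9:-→d10:-→d11:-→d12:-→d13:-→d14:-→d15:-→d16:-→d17:-→d18:-→d19:-→d20:-→d21:-→d22:-→d23:-→d24:-→d25:-→d26:-→d27:-→d28:-→d29:H3 -> H3
  lookup 206.49.203.94: bits 1 walk d0:-→d1:- -> no-route
  + 0.0.0.0/0 (H2) depth=0
  del 0.0.0.0/2 (clear depth 2)
  + 60.202.0.0/20 (H0) depth=20
  lookup 19.89.12.234: bits 00010011010110010000110011101 walk d0:H2→d1:-→d2:-→d3:-→d4:-→d5:-→d6:-→d7:-→d8:-→d9:-→d10:-→d11:-→d12:-→d13:-→d14:-→d15:-→d16:-→d17:-→d18:-→d19:-→d20:-→d21:-→d22:-→d23:-→d24:-→d25:-→d26:-→d27:-→d28:-→d29:H3 -> H3
  del 0.0.0.0/0 (clear depth 0)
  + 169.240.0.0/12 (H1) depth=12
  + 60.202.0.0/20 (H0) depth=20
  lookup 221.65.198.238: bits 1 walk d0:-→d1:- -> no-route
  + 19.89.12.224/28 (H2) depth=28
  + 19.89.0.0/16 (H3) depth=16
  + 0.0.0.0/2 (H4) depth=2

== LOOKUPS ==
["H1","H2","H2","H2","H2","H0","H0","H0","H3","no-route","H3","no-route"]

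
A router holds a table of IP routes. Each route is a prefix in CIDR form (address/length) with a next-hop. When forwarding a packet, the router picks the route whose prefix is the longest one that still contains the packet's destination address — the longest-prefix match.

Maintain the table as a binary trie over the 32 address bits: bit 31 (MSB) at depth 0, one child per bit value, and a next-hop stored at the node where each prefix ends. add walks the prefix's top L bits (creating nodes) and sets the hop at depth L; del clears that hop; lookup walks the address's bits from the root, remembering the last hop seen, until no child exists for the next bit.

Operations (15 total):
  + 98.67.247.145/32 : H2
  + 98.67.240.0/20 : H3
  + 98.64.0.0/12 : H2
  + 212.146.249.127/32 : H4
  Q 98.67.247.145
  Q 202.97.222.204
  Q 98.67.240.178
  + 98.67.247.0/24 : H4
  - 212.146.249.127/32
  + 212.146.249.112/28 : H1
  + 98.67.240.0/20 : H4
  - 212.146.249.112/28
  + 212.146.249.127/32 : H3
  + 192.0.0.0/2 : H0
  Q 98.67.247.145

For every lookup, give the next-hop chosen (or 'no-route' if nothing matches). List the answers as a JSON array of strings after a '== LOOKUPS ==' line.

Trace:
  + 98.67.247.145/32 (H2) depth=32
  + 98.67.240.0/20 (H3) depth=20
  + 98.64.0.0/12 (H2) depth=12
  + 212.146.249.127/32 (H4) depth=32
  Q 98.67.247.145: descend 01100010010000111111011110010001 ; hops seen [H2,H3,H2] ; pick H2
  Q 202.97.222.204: descend 110 ; hops seen [∅] ; pick no-route
  Q 98.67.240.178: descend 011000100100001111110 ; hops seen [H2,H3] ; pick H3
  + 98.67.247.0/24 (H4) depth=24
  - 212.146.249.127/32 clear@32
  + 212.146.249.112/28 (H1) depth=28
  + 98.67.240.0/20 (H4) depth=20
  - 212.146.249.112/28 clear@28
  + 212.146.249.127/32 (H3) depth=32
  + 192.0.0.0/2 (H0) depth=2
  Q 98.67.247.145: descend 01100010010000111111011110010001 ; hops seen [H2,H4,H4,H2] ; pick H2

== LOOKUPS ==
["H2","no-route","H3","H2"]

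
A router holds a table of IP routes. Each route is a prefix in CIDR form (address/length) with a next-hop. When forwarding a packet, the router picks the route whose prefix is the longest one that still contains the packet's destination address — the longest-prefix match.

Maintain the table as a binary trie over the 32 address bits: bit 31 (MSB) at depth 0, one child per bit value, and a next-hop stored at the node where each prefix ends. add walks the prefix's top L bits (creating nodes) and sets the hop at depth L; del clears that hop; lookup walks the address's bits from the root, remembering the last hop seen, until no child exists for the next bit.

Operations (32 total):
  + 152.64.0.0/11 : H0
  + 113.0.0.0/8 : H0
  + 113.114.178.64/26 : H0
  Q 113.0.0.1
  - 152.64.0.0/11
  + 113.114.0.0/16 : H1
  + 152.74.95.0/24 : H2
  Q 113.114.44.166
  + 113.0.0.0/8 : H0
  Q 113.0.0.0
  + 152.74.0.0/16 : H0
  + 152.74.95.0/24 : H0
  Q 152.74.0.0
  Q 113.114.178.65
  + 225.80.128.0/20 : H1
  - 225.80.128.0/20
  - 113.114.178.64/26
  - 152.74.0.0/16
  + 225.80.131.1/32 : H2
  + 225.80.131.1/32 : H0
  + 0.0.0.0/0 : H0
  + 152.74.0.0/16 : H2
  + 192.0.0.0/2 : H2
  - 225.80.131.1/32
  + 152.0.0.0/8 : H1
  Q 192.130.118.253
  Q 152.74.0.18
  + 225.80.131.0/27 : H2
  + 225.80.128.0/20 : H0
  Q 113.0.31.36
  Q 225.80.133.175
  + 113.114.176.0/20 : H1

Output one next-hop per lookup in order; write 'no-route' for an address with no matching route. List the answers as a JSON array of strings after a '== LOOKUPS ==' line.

Apply in order:
  add 152.64.0.0/11 -> H0 at depth 11
  add 113.0.0.0/8 -> H0 at depth 8
  add 113.114.178.64/26 -> H0 at depth 26
  ? 113.0.0.1  path d0:-→d1:-→d2:-→d3:-→d4:-→d5:-→d6:-→d7:-→d8:H0→d9:-  best=H0
  del 152.64.0.0/11 (clear depth 11)
  add 113.114.0.0/16 -> H1 at depth 16
  add 152.74.95.0/24 -> H2 at depth 24
  ? 113.114.44.166  path d0:-→d1:-→d2:-→d3:-→d4:-→d5:-→d6:-→d7:-→d8:H0→d9:-→d10:-→d11:-→d12:-→d13:-→d14:-→d15:-→d16:H1  best=H1
  add 113.0.0.0/8 -> H0 at depth 8
  ? 113.0.0.0  path d0:-→d1:-→d2:-→d3:-→d4:-→d5:-→d6:-→d7:-→d8:H0→d9:-  best=H0
  add 152.74.0.0/16 -> H0 at depth 16
  add 152.74.95.0/24 -> H0 at depth 24
  ? 152.74.0.0  path d0:-→d1:-→d2:-→d3:-→d4:-→d5:-→d6:-→d7:-→d8:-→d9:-→d10:-→d11:-→d12:-→d13:-→d14:-→d15:-→d16:H0→d17:-  best=H0
  ? 113.114.178.65  path d0:-→d1:-→d2:-→d3:-→d4:-→d5:-→d6:-→d7:-→d8:H0→d9:-→d10:-→d11:-→d12:-→d13:-→d14:-→d15:-→d16:H1→d17:-→d18:-→d19:-→d20:-→d21:-→d22:-→d23:-→d24:-→d25:-→d26:H0  best=H0
  add 225.80.128.0/20 -> H1 at depth 20
  del 225.80.128.0/20 (clear depth 20)
  del 113.114.178.64/26 (clear depth 26)
  del 152.74.0.0/16 (clear depth 16)
  add 225.80.131.1/32 -> H2 at depth 32
  add 225.80.131.1/32 -> H0 at depth 32
  add 0.0.0.0/0 -> H0 at depth 0
  add 152.74.0.0/16 -> H2 at depth 16
  add 192.0.0.0/2 -> H2 at depth 2
  del 225.80.131.1/32 (clear depth 32)
  add 152.0.0.0/8 -> H1 at depth 8
  ? 192.130.118.253  path d0:H0→d1:-→d2:H2  best=H2
  ? 152.74.0.18  path d0:H0→d1:-→d2:-→d3:-→d4:-→d5:-→d6:-→d7:-→d8:H1→d9:-→d10:-→d11:-→d12:-→d13:-→d14:-→d15:-→d16:H2→d17:-  best=H2
  add 225.80.131.0/27 -> H2 at depth 27
  add 225.80.128.0/20 -> H0 at depth 20
  ? 113.0.31.36  path d0:H0→d1:-→d2:-→d3:-→d4:-→d5:-→d6:-→d7:-→d8:H0→d9:-  best=H0
  ? 225.80.133.175  path d0:H0→d1:-→d2:H2→d3:-→d4:-→d5:-→d6:-→d7:-→d8:-→d9:-→d10:-→d11:-→d12:-→d13:-→d14:-→d15:-→d16:-→d17:-→d18:-→d19:-→d20:H0→d21:-  best=H0
  add 113.114.176.0/20 -> H1 at depth 20

== LOOKUPS ==
["H0","H1","H0","H0","H0","H2","H2","H0","H0"]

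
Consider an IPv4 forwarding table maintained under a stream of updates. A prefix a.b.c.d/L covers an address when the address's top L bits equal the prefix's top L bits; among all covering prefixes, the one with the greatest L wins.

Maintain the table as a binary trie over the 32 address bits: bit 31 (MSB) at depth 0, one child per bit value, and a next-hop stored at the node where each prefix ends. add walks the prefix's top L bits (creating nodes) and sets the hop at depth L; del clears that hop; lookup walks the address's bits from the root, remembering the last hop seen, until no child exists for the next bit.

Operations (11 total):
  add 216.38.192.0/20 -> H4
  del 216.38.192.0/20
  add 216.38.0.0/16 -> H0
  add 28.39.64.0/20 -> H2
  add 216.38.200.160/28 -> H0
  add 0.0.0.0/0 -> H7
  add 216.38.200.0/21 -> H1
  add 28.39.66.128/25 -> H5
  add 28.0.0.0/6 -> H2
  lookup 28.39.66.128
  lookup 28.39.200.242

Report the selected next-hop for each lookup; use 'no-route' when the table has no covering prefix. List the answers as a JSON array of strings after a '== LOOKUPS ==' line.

Trace:
  + 216.38.192.0/20 (H4) depth=20
  del 216.38.192.0/20 (clear depth 20)
  + 216.38.0.0/16 (H0) depth=16
  + 28.39.64.0/20 (H2) depth=20
  + 216.38.200.160/28 (H0) depth=28
  + 0.0.0.0/0 (H7) depth=0
  + 216.38.200.0/21 (H1) depth=21
  + 28.39.66.128/25 (H5) depth=25
  + 28.0.0.0/6 (H2) depth=6
  ? 28.39.66.128  path d0:H7→d1:-→d2:-→d3:-→d4:-→d5:-→d6:H2→d7:-→d8:-→d9:-→d10:-→d11:-→d12:-→d13:-→d14:-→d15:-→d16:-→d17:-→d18:-→d19:-→d20:H2→d21:-→d22:-→d23:-→d24:-→d25:H5  best=H5
  ? 28.39.200.242  path d0:H7→d1:-→d2:-→d3:-→d4:-→d5:-→d6:H2→d7:-→d8:-→d9:-→d10:-→d11:-→d12:-→d13:-→d14:-→d15:-→d16:-  best=H2

== LOOKUPS ==
["H5","H2"]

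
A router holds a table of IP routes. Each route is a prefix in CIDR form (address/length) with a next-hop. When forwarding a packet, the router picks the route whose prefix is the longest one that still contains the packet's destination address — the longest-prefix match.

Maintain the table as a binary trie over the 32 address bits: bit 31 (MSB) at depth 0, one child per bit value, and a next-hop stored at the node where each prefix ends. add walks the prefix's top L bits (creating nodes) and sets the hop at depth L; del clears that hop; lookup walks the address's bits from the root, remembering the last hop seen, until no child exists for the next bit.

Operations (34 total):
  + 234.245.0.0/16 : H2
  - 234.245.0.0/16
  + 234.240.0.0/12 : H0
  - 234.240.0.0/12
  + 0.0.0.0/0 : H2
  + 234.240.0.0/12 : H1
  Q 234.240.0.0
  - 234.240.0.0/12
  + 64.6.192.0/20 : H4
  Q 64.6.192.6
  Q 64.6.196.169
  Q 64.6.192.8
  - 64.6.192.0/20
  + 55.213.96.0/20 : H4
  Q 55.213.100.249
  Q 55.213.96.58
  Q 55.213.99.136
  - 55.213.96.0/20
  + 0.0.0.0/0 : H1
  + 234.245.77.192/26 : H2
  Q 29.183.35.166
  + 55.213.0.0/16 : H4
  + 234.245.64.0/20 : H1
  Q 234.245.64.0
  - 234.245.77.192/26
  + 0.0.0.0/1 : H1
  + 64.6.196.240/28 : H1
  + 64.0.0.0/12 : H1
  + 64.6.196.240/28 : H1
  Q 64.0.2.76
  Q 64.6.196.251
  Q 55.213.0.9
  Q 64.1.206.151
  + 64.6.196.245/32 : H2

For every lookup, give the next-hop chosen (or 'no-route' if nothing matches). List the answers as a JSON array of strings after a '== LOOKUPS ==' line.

Apply in order:
  add 234.245.0.0/16 -> H2 at depth 16
  del 234.245.0.0/16 (clear depth 16)
  add 234.240.0.0/12 -> H0 at depth 12
  del 234.240.0.0/12 (clear depth 12)
  add 0.0.0.0/0 -> H2 at depth 0
  add 234.240.0.0/12 -> H1 at depth 12
  Q 234.240.0.0: descend 1110101011110 ; hops seen [H2,H1] ; pick H1
  del 234.240.0.0/12 (clear depth 12)
  add 64.6.192.0/20 -> H4 at depth 20
  Q 64.6.192.6: descend 01000000000001101100 ; hops seen [H2,H4] ; pick H4
  Q 64.6.196.169: descend 01000000000001101100 ; hops seen [H2,H4] ; pick H4
  Q 64.6.192.8: descend 01000000000001101100 ; hops seen [H2,H4] ; pick H4
  del 64.6.192.0/20 (clear depth 20)
  add 55.213.96.0/20 -> H4 at depth 20
  Q 55.213.100.249: descend 00110111110101010110 ; hops seen [H2,H4] ; pick H4
  Q 55.213.96.58: descend 00110111110101010110 ; hops seen [H2,H4] ; pick H4
  Q 55.213.99.136: descend 00110111110101010110 ; hops seen [H2,H4] ; pick H4
  del 55.213.96.0/20 (clear depth 20)
  add 0.0.0.0/0 -> H1 at depth 0
  add 234.245.77.192/26 -> H2 at depth 26
  Q 29.183.35.166: descend 00 ; hops seen [H1] ; pick H1
  add 55.213.0.0/16 -> H4 at depth 16
  add 234.245.64.0/20 -> H1 at depth 20
  Q 234.245.64.0: descend 11101010111101010100 ; hops seen [H1,H1] ; pick H1
  del 234.245.77.192/26 (clear depth 26)
  add 0.0.0.0/1 -> H1 at depth 1
  add 64.6.196.240/28 -> H1 at depth 28
  add 64.0.0.0/12 -> H1 at depth 12
  add 64.6.196.240/28 -> H1 at depth 28
  Q 64.0.2.76: descend 0100000000000 ; hops seen [H1,H1,H1] ; pick H1
  Q 64.6.196.251: descend 0100000000000110110001001111 ; hops seen [H1,H1,H1,H1] ; pick H1
  Q 55.213.0.9: descend 00110111110101010 ; hops seen [H1,H1,H4] ; pick H4
  Q 64.1.206.151: descend 0100000000000 ; hops seen [H1,H1,H1] ; pick H1
  add 64.6.196.245/32 -> H2 at depth 32

== LOOKUPS ==
["H1","H4","H4","H4","H4","H4","H4","H1","H1","H1","H1","H4","H1"]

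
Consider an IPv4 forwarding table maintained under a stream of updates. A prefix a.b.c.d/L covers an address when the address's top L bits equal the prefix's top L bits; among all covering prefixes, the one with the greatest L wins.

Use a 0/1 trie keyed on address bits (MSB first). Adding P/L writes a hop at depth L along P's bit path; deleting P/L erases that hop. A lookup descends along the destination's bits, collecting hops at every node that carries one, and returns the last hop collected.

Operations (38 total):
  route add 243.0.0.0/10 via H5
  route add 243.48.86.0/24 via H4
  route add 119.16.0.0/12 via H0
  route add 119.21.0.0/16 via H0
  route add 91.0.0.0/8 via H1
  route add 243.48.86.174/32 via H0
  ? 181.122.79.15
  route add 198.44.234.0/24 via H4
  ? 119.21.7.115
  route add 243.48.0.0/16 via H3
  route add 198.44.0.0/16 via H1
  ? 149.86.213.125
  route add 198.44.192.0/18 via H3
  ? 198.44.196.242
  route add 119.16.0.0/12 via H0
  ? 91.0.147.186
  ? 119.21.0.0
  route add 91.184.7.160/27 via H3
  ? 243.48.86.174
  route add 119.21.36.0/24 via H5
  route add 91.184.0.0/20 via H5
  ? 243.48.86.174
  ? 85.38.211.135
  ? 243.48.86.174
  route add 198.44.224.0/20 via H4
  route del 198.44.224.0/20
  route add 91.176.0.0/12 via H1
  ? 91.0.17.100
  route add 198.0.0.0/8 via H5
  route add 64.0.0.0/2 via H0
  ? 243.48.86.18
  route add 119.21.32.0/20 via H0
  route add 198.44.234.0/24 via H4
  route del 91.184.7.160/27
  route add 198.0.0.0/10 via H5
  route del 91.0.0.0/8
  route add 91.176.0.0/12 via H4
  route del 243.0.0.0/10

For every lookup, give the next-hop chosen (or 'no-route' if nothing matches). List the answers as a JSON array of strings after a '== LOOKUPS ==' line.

Process each operation:
  + 243.0.0.0/10 (H5) depth=10
  + 243.48.86.0/24 (H4) depth=24
  + 119.16.0.0/12 (H0) depth=12
  + 119.21.0.0/16 (H0) depth=16
  + 91.0.0.0/8 (H1) depth=8
  + 243.48.86.174/32 (H0) depth=32
  Q 181.122.79.15: descend 1 ; hops seen [∅] ; pick no-route
  + 198.44.234.0/24 (H4) depth=24
  Q 119.21.7.115: descend 0111011100010101 ; hops seen [H0,H0] ; pick H0
  + 243.48.0.0/16 (H3) depth=16
  + 198.44.0.0/16 (H1) depth=16
  Q 149.86.213.125: descend 1 ; hops seen [∅] ; pick no-route
  + 198.44.192.0/18 (H3) depth=18
  Q 198.44.196.242: descend 110001100010110011 ; hops seen [H1,H3] ; pick H3
  + 119.16.0.0/12 (H0) depth=12
  Q 91.0.147.186: descend 01011011 ; hops seen [H1] ; pick H1
  Q 119.21.0.0: descend 0111011100010101 ; hops seen [H0,H0] ; pick H0
  + 91.184.7.160/27 (H3) depth=27
  Q 243.48.86.174: descend 11110011001100000101011010101110 ; hops seen [H5,H3,H4,H0] ; pick H0
  + 119.21.36.0/24 (H5) depth=24
  + 91.184.0.0/20 (H5) depth=20
  Q 243.48.86.174: descend 11110011001100000101011010101110 ; hops seen [H5,H3,H4,H0] ; pick H0
  Q 85.38.211.135: descend 0101 ; hops seen [∅] ; pick no-route
  Q 243.48.86.174: descend 11110011001100000101011010101110 ; hops seen [H5,H3,H4,H0] ; pick H0
  + 198.44.224.0/20 (H4) depth=20
  - 198.44.224.0/20 clear@20
  + 91.176.0.0/12 (H1) depth=12
  Q 91.0.17.100: descend 01011011 ; hops seen [H1] ; pick H1
  + 198.0.0.0/8 (H5) depth=8
  + 64.0.0.0/2 (H0) depth=2
  Q 243.48.86.18: descend 111100110011000001010110 ; hops seen [H5,H3,H4] ; pick H4
  + 119.21.32.0/20 (H0) depth=20
  + 198.44.234.0/24 (H4) depth=24
  - 91.184.7.160/27 clear@27
  + 198.0.0.0/10 (H5) depth=10
  - 91.0.0.0/8 clear@8
  + 91.176.0.0/12 (H4) depth=12
  - 243.0.0.0/10 clear@10

== LOOKUPS ==
["no-route","H0","no-route","H3","H1","H0","H0","H0","no-route","H0","H1","H4"]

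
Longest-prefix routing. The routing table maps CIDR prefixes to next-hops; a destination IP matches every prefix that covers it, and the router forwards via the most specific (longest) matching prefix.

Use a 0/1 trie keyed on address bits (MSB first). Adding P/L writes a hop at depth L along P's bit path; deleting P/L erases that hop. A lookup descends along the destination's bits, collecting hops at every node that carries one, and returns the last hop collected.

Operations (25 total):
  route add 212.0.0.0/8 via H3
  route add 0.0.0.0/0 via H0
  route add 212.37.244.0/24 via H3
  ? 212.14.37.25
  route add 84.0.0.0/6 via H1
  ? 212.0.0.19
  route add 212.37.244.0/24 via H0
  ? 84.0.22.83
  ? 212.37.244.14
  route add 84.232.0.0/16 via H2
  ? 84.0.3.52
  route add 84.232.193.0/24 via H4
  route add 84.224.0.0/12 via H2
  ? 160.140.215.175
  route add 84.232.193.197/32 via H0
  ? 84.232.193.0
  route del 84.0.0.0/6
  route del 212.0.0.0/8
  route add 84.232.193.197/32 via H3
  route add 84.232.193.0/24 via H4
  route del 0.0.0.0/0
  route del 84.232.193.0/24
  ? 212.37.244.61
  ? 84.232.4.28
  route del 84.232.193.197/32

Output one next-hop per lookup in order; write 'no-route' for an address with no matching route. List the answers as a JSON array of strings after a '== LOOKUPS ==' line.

Apply in order:
  + 212.0.0.0/8 (H3) depth=8
  + 0.0.0.0/0 (H0) depth=0
  + 212.37.244.0/24 (H3) depth=24
  lookup 212.14.37.25: bits 1101010000 walk d0:H0→d1:-→d2:-→d3:-→d4:-→d5:-→d6:-→d7:-→d8:H3→d9:-→d10:- -> H3
  + 84.0.0.0/6 (H1) depth=6
  lookup 212.0.0.19: bits 1101010000 walk d0:H0→d1:-→d2:-→d3:-→d4:-→d5:-→d6:-→d7:-→d8:H3→d9:-→d10:- -> H3
  + 212.37.244.0/24 (H0) depth=24
  lookup 84.0.22.83: bits 010101 walk d0:H0→d1:-→d2:-→d3:-→d4:-→d5:-→d6:H1 -> H1
  lookup 212.37.244.14: bits 110101000010010111110100 walk d0:H0→d1:-→d2:-→d3:-→d4:-→d5:-→d6:-→d7:-→d8:H3→d9:-→d10:-→d11:-→d12:-→d13:-→d14:-→d15:-→d16:-→d17:-→d18:-→d19:-→d20:-→d21:-→d22:-→d23:-→d24:H0 -> H0
  + 84.232.0.0/16 (H2) depth=16
  lookup 84.0.3.52: bits 01010100 walk d0:H0→d1:-→d2:-→d3:-→d4:-→d5:-→d6:H1→d7:-→d8:- -> H1
  + 84.232.193.0/24 (H4) depth=24
  + 84.224.0.0/12 (H2) depth=12
  lookup 160.140.215.175: bits 1 walk d0:H0→d1:- -> H0
  + 84.232.193.197/32 (H0) depth=32
  lookup 84.232.193.0: bits 010101001110100011000001 walk d0:H0→d1:-→d2:-→d3:-→d4:-→d5:-→d6:H1→d7:-→d8:-→d9:-→d10:-→d11:-→d12:H2→d13:-→d14:-→d15:-→d16:H2→d17:-→d18:-→d19:-→d20:-→d21:-→d22:-→d23:-→d24:H4 -> H4
  del 84.0.0.0/6 (clear depth 6)
  del 212.0.0.0/8 (clear depth 8)
  + 84.232.193.197/32 (H3) depth=32
  + 84.232.193.0/24 (H4) depth=24
  del 0.0.0.0/0 (clear depth 0)
  del 84.232.193.0/24 (clear depth 24)
  lookup 212.37.244.61: bits 110101000010010111110100 walk d0:-→d1:-→d2:-→d3:-→d4:-→d5:-→d6:-→d7:-→d8:-→d9:-→d10:-→d11:-→d12:-→d13:-→d14:-→d15:-→d16:-→d17:-→d18:-→d19:-→d20:-→d21:-→d22:-→d23:-→d24:H0 -> H0
  lookup 84.232.4.28: bits 0101010011101000 walk d0:-→d1:-→d2:-→d3:-→d4:-→d5:-→d6:-→d7:-→d8:-→d9:-→d10:-→d11:-→d12:H2→d13:-→d14:-→d15:-→d16:H2 -> H2
  del 84.232.193.197/32 (clear depth 32)

== LOOKUPS ==
["H3","H3","H1","H0","H1","H0","H4","H0","H2"]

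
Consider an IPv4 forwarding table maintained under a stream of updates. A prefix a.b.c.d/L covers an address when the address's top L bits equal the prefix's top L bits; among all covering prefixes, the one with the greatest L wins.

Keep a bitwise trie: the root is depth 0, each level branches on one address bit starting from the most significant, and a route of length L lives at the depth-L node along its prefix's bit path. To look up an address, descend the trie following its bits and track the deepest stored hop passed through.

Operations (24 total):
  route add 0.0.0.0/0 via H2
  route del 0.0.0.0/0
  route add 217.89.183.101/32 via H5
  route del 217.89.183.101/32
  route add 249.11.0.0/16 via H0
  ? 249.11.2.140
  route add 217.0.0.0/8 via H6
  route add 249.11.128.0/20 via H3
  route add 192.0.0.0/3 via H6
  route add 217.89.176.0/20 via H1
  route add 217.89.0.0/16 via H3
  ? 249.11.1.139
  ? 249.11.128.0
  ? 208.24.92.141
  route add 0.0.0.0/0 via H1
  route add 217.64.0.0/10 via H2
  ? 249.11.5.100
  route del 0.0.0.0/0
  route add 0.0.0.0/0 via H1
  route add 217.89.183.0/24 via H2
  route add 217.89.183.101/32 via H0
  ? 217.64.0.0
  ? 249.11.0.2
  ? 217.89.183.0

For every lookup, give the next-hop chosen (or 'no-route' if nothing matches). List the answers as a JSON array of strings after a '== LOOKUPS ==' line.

Process each operation:
  add 0.0.0.0/0 -> H2 at depth 0
  del 0.0.0.0/0 (clear depth 0)
  add 217.89.183.101/32 -> H5 at depth 32
  del 217.89.183.101/32 (clear depth 32)
  add 249.11.0.0/16 -> H0 at depth 16
  Q 249.11.2.140: descend 1111100100001011 ; hops seen [H0] ; pick H0
  add 217.0.0.0/8 -> H6 at depth 8
  add 249.11.128.0/20 -> H3 at depth 20
  add 192.0.0.0/3 -> H6 at depth 3
  add 217.89.176.0/20 -> H1 at depth 20
  add 217.89.0.0/16 -> H3 at depth 16
  Q 249.11.1.139: descend 1111100100001011 ; hops seen [H0] ; pick H0
  Q 249.11.128.0: descend 11111001000010111000 ; hops seen [H0,H3] ; pick H3
  Q 208.24.92.141: descend 1101 ; hops seen [H6] ; pick H6
  add 0.0.0.0/0 -> H1 at depth 0
  add 217.64.0.0/10 -> H2 at depth 10
  Q 249.11.5.100: descend 1111100100001011 ; hops seen [H1,H0] ; pick H0
  del 0.0.0.0/0 (clear depth 0)
  add 0.0.0.0/0 -> H1 at depth 0
  add 217.89.183.0/24 -> H2 at depth 24
  add 217.89.183.101/32 -> H0 at depth 32
  Q 217.64.0.0: descend 11011001010 ; hops seen [H1,H6,H6,H2] ; pick H2
  Q 249.11.0.2: descend 1111100100001011 ; hops seen [H1,H0] ; pick H0
  Q 217.89.183.0: descend 1101100101011001101101110 ; hops seen [H1,H6,H6,H2,H3,H1,H2] ; pick H2

== LOOKUPS ==
["H0","H0","H3","H6","H0","H2","H0","H2"]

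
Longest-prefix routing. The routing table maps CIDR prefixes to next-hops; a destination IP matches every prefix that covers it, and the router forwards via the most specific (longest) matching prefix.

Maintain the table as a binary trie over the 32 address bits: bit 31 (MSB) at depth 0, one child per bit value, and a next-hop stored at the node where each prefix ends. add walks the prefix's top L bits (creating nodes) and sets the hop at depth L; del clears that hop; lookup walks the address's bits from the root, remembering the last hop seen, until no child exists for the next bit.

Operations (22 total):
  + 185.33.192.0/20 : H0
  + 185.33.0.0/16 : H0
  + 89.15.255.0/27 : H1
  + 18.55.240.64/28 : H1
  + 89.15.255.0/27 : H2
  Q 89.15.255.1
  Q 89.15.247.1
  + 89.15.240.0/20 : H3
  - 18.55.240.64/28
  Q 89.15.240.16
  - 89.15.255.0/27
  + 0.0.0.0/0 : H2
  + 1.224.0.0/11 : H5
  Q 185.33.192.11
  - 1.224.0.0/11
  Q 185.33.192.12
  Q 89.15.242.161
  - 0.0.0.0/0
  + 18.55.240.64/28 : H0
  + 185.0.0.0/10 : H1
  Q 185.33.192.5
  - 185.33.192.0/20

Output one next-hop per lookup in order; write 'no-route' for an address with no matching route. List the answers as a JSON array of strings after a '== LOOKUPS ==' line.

Process each operation:
  + 185.33.192.0/20 (H0) depth=20
  + 185.33.0.0/16 (H0) depth=16
  + 89.15.255.0/27 (H1) depth=27
  + 18.55.240.64/28 (H1) depth=28
  + 89.15.255.0/27 (H2) depth=27
  lookup 89.15.255.1: bits 010110010000111111111111000 walk d0:-→d1:-→d2:-→d3:-→d4:-→d5:-→d6:-→d7:-→d8:-→d9:-→d10:-→d11:-→d12:-→d13:-→d14:-→d15:-→d16:-→d17:-→d18:-→d19:-→d20:-→d21:-→d22:-→d23:-→d24:-→d25:-→d26:-→d27:H2 -> H2
  lookup 89.15.247.1: bits 01011001000011111111 walk d0:-→d1:-→d2:-→d3:-→d4:-→d5:-→d6:-→d7:-→d8:-→d9:-→d10:-→d11:-→d12:-→d13:-→d14:-→d15:-→d16:-→d17:-→d18:-→d19:-→d20:- -> no-route
  + 89.15.240.0/20 (H3) depth=20
  del 18.55.240.64/28 (clear depth 28)
  lookup 89.15.240.16: bits 01011001000011111111 walk d0:-→d1:-→d2:-→d3:-→d4:-→d5:-→d6:-→d7:-→d8:-→d9:-→d10:-→d11:-→d12:-→d13:-→d14:-→d15:-→d16:-→d17:-→d18:-→d19:-→d20:H3 -> H3
  del 89.15.255.0/27 (clear depth 27)
  + 0.0.0.0/0 (H2) depth=0
  + 1.224.0.0/11 (H5) depth=11
  lookup 185.33.192.11: bits 10111001001000011100 walk d0:H2→d1:-→d2:-→d3:-→d4:-→d5:-→d6:-→d7:-→d8:-→d9:-→d10:-→d11:-→d12:-→d13:-→d14:-→d15:-→d16:H0→d17:-→d18:-→d19:-→d20:H0 -> H0
  del 1.224.0.0/11 (clear depth 11)
  lookup 185.33.192.12: bits 10111001001000011100 walk d0:H2→d1:-→d2:-→d3:-→d4:-→d5:-→d6:-→d7:-→d8:-→d9:-→d10:-→d11:-→d12:-→d13:-→d14:-→d15:-→d16:H0→d17:-→d18:-→d19:-→d20:H0 -> H0
  lookup 89.15.242.161: bits 01011001000011111111 walk d0:H2→d1:-→d2:-→d3:-→d4:-→d5:-→d6:-→d7:-→d8:-→d9:-→d10:-→d11:-→d12:-→d13:-→d14:-→d15:-→d16:-→d17:-→d18:-→d19:-→d20:H3 -> H3
  del 0.0.0.0/0 (clear depth 0)
  + 18.55.240.64/28 (H0) depth=28
  + 185.0.0.0/10 (H1) depth=10
  lookup 185.33.192.5: bits 10111001001000011100 walk d0:-→d1:-→d2:-→d3:-→d4:-→d5:-→d6:-→d7:-→d8:-→d9:-→d10:H1→d11:-→d12:-→d13:-→d14:-→d15:-→d16:H0→d17:-→d18:-→d19:-→d20:H0 -> H0
  del 185.33.192.0/20 (clear depth 20)

== LOOKUPS ==
["H2","no-route","H3","H0","H0","H3","H0"]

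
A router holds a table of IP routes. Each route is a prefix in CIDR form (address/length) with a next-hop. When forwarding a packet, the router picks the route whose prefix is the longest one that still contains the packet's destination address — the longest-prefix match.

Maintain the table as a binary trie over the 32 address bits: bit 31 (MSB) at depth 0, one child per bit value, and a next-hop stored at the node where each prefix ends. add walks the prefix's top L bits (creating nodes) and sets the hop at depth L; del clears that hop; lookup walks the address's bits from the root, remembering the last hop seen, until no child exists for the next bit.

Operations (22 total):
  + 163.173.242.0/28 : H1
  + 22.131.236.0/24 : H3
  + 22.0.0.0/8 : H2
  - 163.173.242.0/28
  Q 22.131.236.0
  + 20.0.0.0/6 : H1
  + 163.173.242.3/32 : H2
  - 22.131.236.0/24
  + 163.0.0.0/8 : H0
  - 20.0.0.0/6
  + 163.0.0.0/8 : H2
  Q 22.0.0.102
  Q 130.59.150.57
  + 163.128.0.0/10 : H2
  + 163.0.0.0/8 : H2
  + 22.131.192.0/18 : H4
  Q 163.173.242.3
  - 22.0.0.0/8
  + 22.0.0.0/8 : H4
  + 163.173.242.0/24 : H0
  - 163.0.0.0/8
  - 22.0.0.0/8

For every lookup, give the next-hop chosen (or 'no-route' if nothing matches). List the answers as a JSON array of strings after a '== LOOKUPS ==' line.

Apply in order:
  + 163.173.242.0/28 (H1) depth=28
  + 22.131.236.0/24 (H3) depth=24
  + 22.0.0.0/8 (H2) depth=8
  del 163.173.242.0/28 (clear depth 28)
  Q 22.131.236.0: descend 000101101000001111101100 ; hops seen [H2,H3] ; pick H3
  + 20.0.0.0/6 (H1) depth=6
  + 163.173.242.3/32 (H2) depth=32
  del 22.131.236.0/24 (clear depth 24)
  + 163.0.0.0/8 (H0) depth=8
  del 20.0.0.0/6 (clear depth 6)
  + 163.0.0.0/8 (H2) depth=8
  Q 22.0.0.102: descend 00010110 ; hops seen [H2] ; pick H2
  Q 130.59.150.57: descend 10 ; hops seen [∅] ; pick no-route
  + 163.128.0.0/10 (H2) depth=10
  + 163.0.0.0/8 (H2) depth=8
  + 22.131.192.0/18 (H4) depth=18
  Q 163.173.242.3: descend 10100011101011011111001000000011 ; hops seen [H2,H2,H2] ; pick H2
  del 22.0.0.0/8 (clear depth 8)
  + 22.0.0.0/8 (H4) depth=8
  + 163.173.242.0/24 (H0) depth=24
  del 163.0.0.0/8 (clear depth 8)
  del 22.0.0.0/8 (clear depth 8)

== LOOKUPS ==
["H3","H2","no-route","H2"]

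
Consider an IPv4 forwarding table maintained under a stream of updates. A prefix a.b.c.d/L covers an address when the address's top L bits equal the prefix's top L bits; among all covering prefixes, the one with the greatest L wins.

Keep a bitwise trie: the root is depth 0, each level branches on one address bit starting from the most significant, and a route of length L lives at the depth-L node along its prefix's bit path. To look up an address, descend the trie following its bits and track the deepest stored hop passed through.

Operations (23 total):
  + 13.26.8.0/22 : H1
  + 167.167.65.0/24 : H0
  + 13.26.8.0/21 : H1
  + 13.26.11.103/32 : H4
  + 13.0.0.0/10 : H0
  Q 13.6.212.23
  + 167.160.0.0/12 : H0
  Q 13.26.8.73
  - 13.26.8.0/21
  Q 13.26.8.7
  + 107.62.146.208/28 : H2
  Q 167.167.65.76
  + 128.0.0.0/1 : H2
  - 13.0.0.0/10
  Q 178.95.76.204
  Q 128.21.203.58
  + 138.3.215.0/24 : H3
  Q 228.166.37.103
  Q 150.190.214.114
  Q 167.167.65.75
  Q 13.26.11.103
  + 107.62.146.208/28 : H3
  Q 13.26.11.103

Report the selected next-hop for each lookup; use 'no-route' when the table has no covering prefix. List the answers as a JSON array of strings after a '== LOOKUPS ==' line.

Process each operation:
  add 13.26.8.0/22 -> H1 at depth 22
  add 167.167.65.0/24 -> H0 at depth 24
  add 13.26.8.0/21 -> H1 at depth 21
  add 13.26.11.103/32 -> H4 at depth 32
  add 13.0.0.0/10 -> H0 at depth 10
  lookup 13.6.212.23: bits 00001101000 walk d0:-→d1:-→d2:-→d3:-→d4:-→d5:-→d6:-→d7:-→d8:-→d9:-→d10:H0→d11:- -> H0
  add 167.160.0.0/12 -> H0 at depth 12
  lookup 13.26.8.73: bits 0000110100011010000010 walk d0:-→d1:-→d2:-→d3:-→d4:-→d5:-→d6:-→d7:-→d8:-→d9:-→d10:H0→d11:-→d12:-→d13:-→d14:-→d15:-→d16:-→d17:-→d18:-→d19:-→d20:-→d21:H1→d22:H1 -> H1
  del 13.26.8.0/21 (clear depth 21)
  lookup 13.26.8.7: bits 0000110100011010000010 walk d0:-→d1:-→d2:-→d3:-→d4:-→d5:-→d6:-→d7:-→d8:-→d9:-→d10:H0→d11:-→d12:-→d13:-→d14:-→d15:-→d16:-→d17:-→d18:-→d19:-→d20:-→d21:-→d22:H1 -> H1
  add 107.62.146.208/28 -> H2 at depth 28
  lookup 167.167.65.76: bits 101001111010011101000001 walk d0:-→d1:-→d2:-→d3:-→d4:-→d5:-→d6:-→d7:-→d8:-→d9:-→d10:-→d11:-→d12:H0→d13:-→d14:-→d15:-→d16:-→d17:-→d18:-→d19:-→d20:-→d21:-→d22:-→d23:-→d24:H0 -> H0
  add 128.0.0.0/1 -> H2 at depth 1
  del 13.0.0.0/10 (clear depth 10)
  lookup 178.95.76.204: bits 101 walk d0:-→d1:H2→d2:-→d3:- -> H2
  lookup 128.21.203.58: bits 10 walk d0:-→d1:H2→d2:- -> H2
  add 138.3.215.0/24 -> H3 at depth 24
  lookup 228.166.37.103: bits 1 walk d0:-→d1:H2 -> H2
  lookup 150.190.214.114: bits 100 walk d0:-→d1:H2→d2:-→d3:- -> H2
  lookup 167.167.65.75: bits 101001111010011101000001 walk d0:-→d1:H2→d2:-→d3:-→d4:-→d5:-→d6:-→d7:-→d8:-→d9:-→d10:-→d11:-→d12:H0→d13:-→d14:-→d15:-→d16:-→d17:-→d18:-→d19:-→d20:-→d21:-→d22:-→d23:-→d24:H0 -> H0
  lookup 13.26.11.103: bits 00001101000110100000101101100111 walk d0:-→d1:-→d2:-→d3:-→d4:-→d5:-→d6:-→d7:-→d8:-→d9:-→d10:-→d11:-→d12:-→d13:-→d14:-→d15:-→d16:-→d17:-→d18:-→d19:-→d20:-→d21:-→d22:H1→d23:-→d24:-→d25:-→d26:-→d27:-→d28:-→d29:-→d30:-→d31:-→d32:H4 -> H4
  add 107.62.146.208/28 -> H3 at depth 28
  lookup 13.26.11.103: bits 00001101000110100000101101100111 walk d0:-→d1:-→d2:-→d3:-→d4:-→d5:-→d6:-→d7:-→d8:-→d9:-→d10:-→d11:-→d12:-→d13:-→d14:-→d15:-→d16:-→d17:-→d18:-→d19:-→d20:-→d21:-→d22:H1→d23:-→d24:-→d25:-→d26:-→d27:-→d28:-→d29:-→d30:-→d31:-→d32:H4 -> H4

== LOOKUPS ==
["H0","H1","H1","H0","H2","H2","H2","H2","H0","H4","H4"]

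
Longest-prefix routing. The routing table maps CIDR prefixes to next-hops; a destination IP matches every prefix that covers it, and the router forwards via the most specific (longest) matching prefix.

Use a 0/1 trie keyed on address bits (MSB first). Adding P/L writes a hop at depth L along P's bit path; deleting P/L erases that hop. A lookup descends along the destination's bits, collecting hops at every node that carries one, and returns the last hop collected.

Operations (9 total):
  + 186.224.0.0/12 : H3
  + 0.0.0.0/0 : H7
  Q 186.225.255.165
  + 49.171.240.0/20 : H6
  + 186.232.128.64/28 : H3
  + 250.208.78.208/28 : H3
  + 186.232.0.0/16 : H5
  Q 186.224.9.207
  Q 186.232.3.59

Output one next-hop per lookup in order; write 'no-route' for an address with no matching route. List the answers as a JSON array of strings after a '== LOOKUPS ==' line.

Process each operation:
  + 186.224.0.0/12 (H3) depth=12
  + 0.0.0.0/0 (H7) depth=0
  lookup 186.225.255.165: bits 101110101110 walk d0:H7→d1:-→d2:-→d3:-→d4:-→d5:-→d6:-→d7:-→d8:-→d9:-→d10:-→d11:-→d12:H3 -> H3
  + 49.171.240.0/20 (H6) depth=20
  + 186.232.128.64/28 (H3) depth=28
  + 250.208.78.208/28 (H3) depth=28
  + 186.232.0.0/16 (H5) depth=16
  lookup 186.224.9.207: bits 101110101110 walk d0:H7→d1:-→d2:-→d3:-→d4:-→d5:-→d6:-→d7:-→d8:-→d9:-→d10:-→d11:-→d12:H3 -> H3
  lookup 186.232.3.59: bits 1011101011101000 walk d0:H7→d1:-→d2:-→d3:-→d4:-→d5:-→d6:-→d7:-→d8:-→d9:-→d10:-→d11:-→d12:H3→d13:-→d14:-→d15:-→d16:H5 -> H5

== LOOKUPS ==
["H3","H3","H5"]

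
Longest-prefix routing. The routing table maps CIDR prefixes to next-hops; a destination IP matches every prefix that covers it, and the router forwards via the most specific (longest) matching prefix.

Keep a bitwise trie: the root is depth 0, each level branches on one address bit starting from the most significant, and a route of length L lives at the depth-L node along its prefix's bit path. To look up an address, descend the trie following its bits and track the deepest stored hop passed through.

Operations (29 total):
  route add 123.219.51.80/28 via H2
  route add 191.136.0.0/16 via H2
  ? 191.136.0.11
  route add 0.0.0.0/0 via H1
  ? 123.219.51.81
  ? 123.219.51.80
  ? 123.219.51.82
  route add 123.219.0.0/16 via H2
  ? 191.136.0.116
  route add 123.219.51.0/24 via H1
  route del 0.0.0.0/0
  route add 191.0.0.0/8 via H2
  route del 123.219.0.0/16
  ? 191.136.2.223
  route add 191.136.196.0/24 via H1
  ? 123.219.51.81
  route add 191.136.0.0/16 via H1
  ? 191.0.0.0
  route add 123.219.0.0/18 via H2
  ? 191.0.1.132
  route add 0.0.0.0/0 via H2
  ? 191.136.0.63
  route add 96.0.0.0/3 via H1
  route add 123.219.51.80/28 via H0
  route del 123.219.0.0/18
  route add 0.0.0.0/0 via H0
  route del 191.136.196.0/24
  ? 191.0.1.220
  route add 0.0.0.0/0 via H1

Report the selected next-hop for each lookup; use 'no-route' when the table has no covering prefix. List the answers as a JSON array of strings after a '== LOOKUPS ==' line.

Process each operation:
  + 123.219.51.80/28 (H2) depth=28
  + 191.136.0.0/16 (H2) depth=16
  lookup 191.136.0.11: bits 1011111110001000 walk d0:-→d1:-→d2:-→d3:-→d4:-→d5:-→d6:-→d7:-→d8:-→d9:-→d10:-→d11:-→d12:-→d13:-→d14:-→d15:-→d16:H2 -> H2
  + 0.0.0.0/0 (H1) depth=0
  lookup 123.219.51.81: bits 0111101111011011001100110101 walk d0:H1→d1:-→d2:-→d3:-→d4:-→d5:-→d6:-→d7:-→d8:-→d9:-→d10:-→d11:-→d12:-→d13:-→d14:-→d15:-→d16:-→d17:-→d18:-→d19:-→d20:-→d21:-→d22:-→d23:-→d24:-→d25:-→d26:-→d27:-→d28:H2 -> H2
  lookup 123.219.51.80: bits 0111101111011011001100110101 walk d0:H1→d1:-→d2:-→d3:-→d4:-→d5:-→d6:-→d7:-→d8:-→d9:-→d10:-→d11:-→d12:-→d13:-→d14:-→d15:-→d16:-→d17:-→d18:-→d19:-→d20:-→d21:-→d22:-→d23:-→d24:-→d25:-→d26:-→d27:-→d28:H2 -> H2
  lookup 123.219.51.82: bits 0111101111011011001100110101 walk d0:H1→d1:-→d2:-→d3:-→d4:-→d5:-→d6:-→d7:-→d8:-→d9:-→d10:-→d11:-→d12:-→d13:-→d14:-→d15:-→d16:-→d17:-→d18:-→d19:-→d20:-→d21:-→d22:-→d23:-→d24:-→d25:-→d26:-→d27:-→d28:H2 -> H2
  + 123.219.0.0/16 (H2) depth=16
  lookup 191.136.0.116: bits 1011111110001000 walk d0:H1→d1:-→d2:-→d3:-→d4:-→d5:-→d6:-→d7:-→d8:-→d9:-→d10:-→d11:-→d12:-→d13:-→d14:-→d15:-→d16:H2 -> H2
  + 123.219.51.0/24 (H1) depth=24
  - 0.0.0.0/0 clear@0
  + 191.0.0.0/8 (H2) depth=8
  - 123.219.0.0/16 clear@16
  lookup 191.136.2.223: bits 1011111110001000 walk d0:-→d1:-→d2:-→d3:-→d4:-→d5:-→d6:-→d7:-→d8:H2→d9:-→d10:-→d11:-→d12:-→d13:-→d14:-→d15:-→d16:H2 -> H2
  + 191.136.196.0/24 (H1) depth=24
  lookup 123.219.51.81: bits 0111101111011011001100110101 walk d0:-→d1:-→d2:-→d3:-→d4:-→d5:-→d6:-→d7:-→d8:-→d9:-→d10:-→d11:-→d12:-→d13:-→d14:-→d15:-→d16:-→d17:-→d18:-→d19:-→d20:-→d21:-→d22:-→d23:-→d24:H1→d25:-→d26:-→d27:-→d28:H2 -> H2
  + 191.136.0.0/16 (H1) depth=16
  lookup 191.0.0.0: bits 10111111 walk d0:-→d1:-→d2:-→d3:-→d4:-→d5:-→d6:-→d7:-→d8:H2 -> H2
  + 123.219.0.0/18 (H2) depth=18
  lookup 191.0.1.132: bits 10111111 walk d0:-→d1:-→d2:-→d3:-→d4:-→d5:-→d6:-→d7:-→d8:H2 -> H2
  + 0.0.0.0/0 (H2) depth=0
  lookup 191.136.0.63: bits 1011111110001000 walk d0:H2→d1:-→d2:-→d3:-→d4:-→d5:-→d6:-→d7:-→d8:H2→d9:-→d10:-→d11:-→d12:-→d13:-→d14:-→d15:-→d16:H1 -> H1
  + 96.0.0.0/3 (H1) depth=3
  + 123.219.51.80/28 (H0) depth=28
  - 123.219.0.0/18 clear@18
  + 0.0.0.0/0 (H0) depth=0
  - 191.136.196.0/24 clear@24
  lookup 191.0.1.220: bits 10111111 walk d0:H0→d1:-→d2:-→d3:-→d4:-→d5:-→d6:-→d7:-→d8:H2 -> H2
  + 0.0.0.0/0 (H1) depth=0

== LOOKUPS ==
["H2","H2","H2","H2","H2","H2","H2","H2","H2","H1","H2"]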